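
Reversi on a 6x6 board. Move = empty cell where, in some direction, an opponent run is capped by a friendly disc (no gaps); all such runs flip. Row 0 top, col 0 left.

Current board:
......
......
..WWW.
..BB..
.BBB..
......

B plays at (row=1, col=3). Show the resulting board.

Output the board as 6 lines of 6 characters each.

Place B at (1,3); scan 8 dirs for brackets.
Dir NW: first cell '.' (not opp) -> no flip
Dir N: first cell '.' (not opp) -> no flip
Dir NE: first cell '.' (not opp) -> no flip
Dir W: first cell '.' (not opp) -> no flip
Dir E: first cell '.' (not opp) -> no flip
Dir SW: opp run (2,2), next='.' -> no flip
Dir S: opp run (2,3) capped by B -> flip
Dir SE: opp run (2,4), next='.' -> no flip
All flips: (2,3)

Answer: ......
...B..
..WBW.
..BB..
.BBB..
......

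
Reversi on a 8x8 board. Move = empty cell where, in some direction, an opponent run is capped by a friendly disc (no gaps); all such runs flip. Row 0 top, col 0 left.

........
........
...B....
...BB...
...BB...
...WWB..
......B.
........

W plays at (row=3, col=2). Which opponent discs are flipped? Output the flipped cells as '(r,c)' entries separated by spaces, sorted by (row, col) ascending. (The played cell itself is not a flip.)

Dir NW: first cell '.' (not opp) -> no flip
Dir N: first cell '.' (not opp) -> no flip
Dir NE: opp run (2,3), next='.' -> no flip
Dir W: first cell '.' (not opp) -> no flip
Dir E: opp run (3,3) (3,4), next='.' -> no flip
Dir SW: first cell '.' (not opp) -> no flip
Dir S: first cell '.' (not opp) -> no flip
Dir SE: opp run (4,3) capped by W -> flip

Answer: (4,3)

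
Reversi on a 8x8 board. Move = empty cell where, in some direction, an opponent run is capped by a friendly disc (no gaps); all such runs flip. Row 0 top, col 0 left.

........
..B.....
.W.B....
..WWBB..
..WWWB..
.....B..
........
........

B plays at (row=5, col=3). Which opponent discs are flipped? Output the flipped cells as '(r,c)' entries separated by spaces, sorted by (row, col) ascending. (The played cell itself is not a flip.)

Answer: (3,3) (4,3) (4,4)

Derivation:
Dir NW: opp run (4,2), next='.' -> no flip
Dir N: opp run (4,3) (3,3) capped by B -> flip
Dir NE: opp run (4,4) capped by B -> flip
Dir W: first cell '.' (not opp) -> no flip
Dir E: first cell '.' (not opp) -> no flip
Dir SW: first cell '.' (not opp) -> no flip
Dir S: first cell '.' (not opp) -> no flip
Dir SE: first cell '.' (not opp) -> no flip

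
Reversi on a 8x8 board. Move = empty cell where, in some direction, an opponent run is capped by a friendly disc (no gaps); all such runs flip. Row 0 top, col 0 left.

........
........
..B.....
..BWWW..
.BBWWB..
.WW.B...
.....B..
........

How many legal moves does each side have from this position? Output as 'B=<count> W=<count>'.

-- B to move --
(2,3): flips 1 -> legal
(2,4): flips 3 -> legal
(2,5): flips 1 -> legal
(2,6): no bracket -> illegal
(3,6): flips 3 -> legal
(4,0): no bracket -> illegal
(4,6): no bracket -> illegal
(5,0): no bracket -> illegal
(5,3): no bracket -> illegal
(5,5): flips 2 -> legal
(6,0): flips 1 -> legal
(6,1): flips 1 -> legal
(6,2): flips 1 -> legal
(6,3): flips 1 -> legal
B mobility = 9
-- W to move --
(1,1): flips 1 -> legal
(1,2): flips 3 -> legal
(1,3): no bracket -> illegal
(2,1): flips 1 -> legal
(2,3): no bracket -> illegal
(3,0): flips 1 -> legal
(3,1): flips 2 -> legal
(3,6): no bracket -> illegal
(4,0): flips 2 -> legal
(4,6): flips 1 -> legal
(5,0): no bracket -> illegal
(5,3): no bracket -> illegal
(5,5): flips 1 -> legal
(5,6): flips 1 -> legal
(6,3): no bracket -> illegal
(6,4): flips 1 -> legal
(6,6): no bracket -> illegal
(7,4): no bracket -> illegal
(7,5): no bracket -> illegal
(7,6): flips 2 -> legal
W mobility = 11

Answer: B=9 W=11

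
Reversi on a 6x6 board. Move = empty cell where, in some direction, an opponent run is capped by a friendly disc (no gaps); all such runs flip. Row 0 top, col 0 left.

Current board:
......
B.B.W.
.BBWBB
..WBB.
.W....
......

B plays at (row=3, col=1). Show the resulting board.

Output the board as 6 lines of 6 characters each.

Place B at (3,1); scan 8 dirs for brackets.
Dir NW: first cell '.' (not opp) -> no flip
Dir N: first cell 'B' (not opp) -> no flip
Dir NE: first cell 'B' (not opp) -> no flip
Dir W: first cell '.' (not opp) -> no flip
Dir E: opp run (3,2) capped by B -> flip
Dir SW: first cell '.' (not opp) -> no flip
Dir S: opp run (4,1), next='.' -> no flip
Dir SE: first cell '.' (not opp) -> no flip
All flips: (3,2)

Answer: ......
B.B.W.
.BBWBB
.BBBB.
.W....
......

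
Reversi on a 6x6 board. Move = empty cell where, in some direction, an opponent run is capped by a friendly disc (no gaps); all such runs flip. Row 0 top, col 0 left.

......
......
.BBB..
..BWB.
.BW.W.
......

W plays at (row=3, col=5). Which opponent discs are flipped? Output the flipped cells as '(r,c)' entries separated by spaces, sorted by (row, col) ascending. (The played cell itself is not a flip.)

Dir NW: first cell '.' (not opp) -> no flip
Dir N: first cell '.' (not opp) -> no flip
Dir NE: edge -> no flip
Dir W: opp run (3,4) capped by W -> flip
Dir E: edge -> no flip
Dir SW: first cell 'W' (not opp) -> no flip
Dir S: first cell '.' (not opp) -> no flip
Dir SE: edge -> no flip

Answer: (3,4)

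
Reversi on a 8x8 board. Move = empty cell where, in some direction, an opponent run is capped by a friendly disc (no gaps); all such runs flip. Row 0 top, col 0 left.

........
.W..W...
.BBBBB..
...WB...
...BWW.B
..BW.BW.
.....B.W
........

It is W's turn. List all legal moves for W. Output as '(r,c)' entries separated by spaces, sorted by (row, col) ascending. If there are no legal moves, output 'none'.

Answer: (1,2) (1,3) (1,5) (3,1) (3,2) (3,5) (3,6) (4,2) (5,1) (5,4) (6,6) (7,4) (7,5)

Derivation:
(1,0): no bracket -> illegal
(1,2): flips 2 -> legal
(1,3): flips 1 -> legal
(1,5): flips 1 -> legal
(1,6): no bracket -> illegal
(2,0): no bracket -> illegal
(2,6): no bracket -> illegal
(3,0): no bracket -> illegal
(3,1): flips 1 -> legal
(3,2): flips 1 -> legal
(3,5): flips 1 -> legal
(3,6): flips 1 -> legal
(3,7): no bracket -> illegal
(4,1): no bracket -> illegal
(4,2): flips 1 -> legal
(4,6): no bracket -> illegal
(5,1): flips 1 -> legal
(5,4): flips 1 -> legal
(5,7): no bracket -> illegal
(6,1): no bracket -> illegal
(6,2): no bracket -> illegal
(6,3): no bracket -> illegal
(6,4): no bracket -> illegal
(6,6): flips 1 -> legal
(7,4): flips 1 -> legal
(7,5): flips 2 -> legal
(7,6): no bracket -> illegal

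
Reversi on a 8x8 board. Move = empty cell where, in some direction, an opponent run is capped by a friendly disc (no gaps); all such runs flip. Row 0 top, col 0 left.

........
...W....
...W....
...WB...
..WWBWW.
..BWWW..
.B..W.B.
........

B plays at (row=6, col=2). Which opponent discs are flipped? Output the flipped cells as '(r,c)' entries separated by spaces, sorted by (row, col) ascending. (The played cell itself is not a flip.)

Dir NW: first cell '.' (not opp) -> no flip
Dir N: first cell 'B' (not opp) -> no flip
Dir NE: opp run (5,3) capped by B -> flip
Dir W: first cell 'B' (not opp) -> no flip
Dir E: first cell '.' (not opp) -> no flip
Dir SW: first cell '.' (not opp) -> no flip
Dir S: first cell '.' (not opp) -> no flip
Dir SE: first cell '.' (not opp) -> no flip

Answer: (5,3)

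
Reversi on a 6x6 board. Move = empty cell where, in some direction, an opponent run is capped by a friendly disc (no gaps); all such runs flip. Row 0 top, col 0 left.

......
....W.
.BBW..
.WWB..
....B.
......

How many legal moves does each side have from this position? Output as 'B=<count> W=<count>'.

Answer: B=7 W=7

Derivation:
-- B to move --
(0,3): no bracket -> illegal
(0,4): no bracket -> illegal
(0,5): no bracket -> illegal
(1,2): no bracket -> illegal
(1,3): flips 1 -> legal
(1,5): no bracket -> illegal
(2,0): no bracket -> illegal
(2,4): flips 1 -> legal
(2,5): no bracket -> illegal
(3,0): flips 2 -> legal
(3,4): no bracket -> illegal
(4,0): flips 1 -> legal
(4,1): flips 1 -> legal
(4,2): flips 1 -> legal
(4,3): flips 1 -> legal
B mobility = 7
-- W to move --
(1,0): flips 1 -> legal
(1,1): flips 1 -> legal
(1,2): flips 1 -> legal
(1,3): flips 1 -> legal
(2,0): flips 2 -> legal
(2,4): no bracket -> illegal
(3,0): no bracket -> illegal
(3,4): flips 1 -> legal
(3,5): no bracket -> illegal
(4,2): no bracket -> illegal
(4,3): flips 1 -> legal
(4,5): no bracket -> illegal
(5,3): no bracket -> illegal
(5,4): no bracket -> illegal
(5,5): no bracket -> illegal
W mobility = 7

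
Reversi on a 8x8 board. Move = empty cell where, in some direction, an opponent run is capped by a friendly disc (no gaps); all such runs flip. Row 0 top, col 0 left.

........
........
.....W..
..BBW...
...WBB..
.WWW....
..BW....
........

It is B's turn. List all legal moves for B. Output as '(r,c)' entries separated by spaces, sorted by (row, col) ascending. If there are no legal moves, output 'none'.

(1,4): no bracket -> illegal
(1,5): no bracket -> illegal
(1,6): no bracket -> illegal
(2,3): flips 1 -> legal
(2,4): flips 1 -> legal
(2,6): no bracket -> illegal
(3,5): flips 1 -> legal
(3,6): no bracket -> illegal
(4,0): flips 1 -> legal
(4,1): no bracket -> illegal
(4,2): flips 2 -> legal
(5,0): no bracket -> illegal
(5,4): flips 1 -> legal
(6,0): no bracket -> illegal
(6,1): no bracket -> illegal
(6,4): flips 1 -> legal
(7,2): no bracket -> illegal
(7,3): flips 3 -> legal
(7,4): no bracket -> illegal

Answer: (2,3) (2,4) (3,5) (4,0) (4,2) (5,4) (6,4) (7,3)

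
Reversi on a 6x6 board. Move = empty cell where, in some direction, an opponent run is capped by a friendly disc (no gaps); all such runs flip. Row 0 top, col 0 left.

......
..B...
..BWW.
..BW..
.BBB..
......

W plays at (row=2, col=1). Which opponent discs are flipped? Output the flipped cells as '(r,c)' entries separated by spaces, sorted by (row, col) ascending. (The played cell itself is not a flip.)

Answer: (2,2)

Derivation:
Dir NW: first cell '.' (not opp) -> no flip
Dir N: first cell '.' (not opp) -> no flip
Dir NE: opp run (1,2), next='.' -> no flip
Dir W: first cell '.' (not opp) -> no flip
Dir E: opp run (2,2) capped by W -> flip
Dir SW: first cell '.' (not opp) -> no flip
Dir S: first cell '.' (not opp) -> no flip
Dir SE: opp run (3,2) (4,3), next='.' -> no flip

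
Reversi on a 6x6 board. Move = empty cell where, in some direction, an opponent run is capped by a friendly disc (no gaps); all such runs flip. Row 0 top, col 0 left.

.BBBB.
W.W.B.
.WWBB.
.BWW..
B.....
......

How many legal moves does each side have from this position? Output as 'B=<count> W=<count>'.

-- B to move --
(0,0): no bracket -> illegal
(1,1): flips 1 -> legal
(1,3): flips 1 -> legal
(2,0): flips 2 -> legal
(3,0): flips 2 -> legal
(3,4): flips 2 -> legal
(4,1): flips 1 -> legal
(4,2): flips 4 -> legal
(4,3): flips 1 -> legal
(4,4): no bracket -> illegal
B mobility = 8
-- W to move --
(0,0): no bracket -> illegal
(0,5): flips 2 -> legal
(1,1): no bracket -> illegal
(1,3): flips 1 -> legal
(1,5): flips 1 -> legal
(2,0): no bracket -> illegal
(2,5): flips 2 -> legal
(3,0): flips 1 -> legal
(3,4): flips 1 -> legal
(3,5): no bracket -> illegal
(4,1): flips 1 -> legal
(4,2): no bracket -> illegal
(5,0): no bracket -> illegal
(5,1): no bracket -> illegal
W mobility = 7

Answer: B=8 W=7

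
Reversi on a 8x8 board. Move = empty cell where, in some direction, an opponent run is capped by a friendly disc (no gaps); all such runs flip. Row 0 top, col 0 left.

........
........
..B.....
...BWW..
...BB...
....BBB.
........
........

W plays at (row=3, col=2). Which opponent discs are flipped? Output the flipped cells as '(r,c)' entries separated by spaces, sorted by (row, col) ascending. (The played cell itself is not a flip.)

Dir NW: first cell '.' (not opp) -> no flip
Dir N: opp run (2,2), next='.' -> no flip
Dir NE: first cell '.' (not opp) -> no flip
Dir W: first cell '.' (not opp) -> no flip
Dir E: opp run (3,3) capped by W -> flip
Dir SW: first cell '.' (not opp) -> no flip
Dir S: first cell '.' (not opp) -> no flip
Dir SE: opp run (4,3) (5,4), next='.' -> no flip

Answer: (3,3)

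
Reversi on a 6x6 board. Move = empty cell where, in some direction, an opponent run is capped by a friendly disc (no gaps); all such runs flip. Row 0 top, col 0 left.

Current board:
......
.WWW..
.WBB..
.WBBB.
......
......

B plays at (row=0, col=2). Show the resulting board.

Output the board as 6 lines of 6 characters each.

Answer: ..B...
.WBW..
.WBB..
.WBBB.
......
......

Derivation:
Place B at (0,2); scan 8 dirs for brackets.
Dir NW: edge -> no flip
Dir N: edge -> no flip
Dir NE: edge -> no flip
Dir W: first cell '.' (not opp) -> no flip
Dir E: first cell '.' (not opp) -> no flip
Dir SW: opp run (1,1), next='.' -> no flip
Dir S: opp run (1,2) capped by B -> flip
Dir SE: opp run (1,3), next='.' -> no flip
All flips: (1,2)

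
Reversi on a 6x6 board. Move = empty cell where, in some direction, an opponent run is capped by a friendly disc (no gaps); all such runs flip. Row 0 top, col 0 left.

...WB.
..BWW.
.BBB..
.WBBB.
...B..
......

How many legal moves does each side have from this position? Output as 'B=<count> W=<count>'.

-- B to move --
(0,2): flips 1 -> legal
(0,5): flips 1 -> legal
(1,5): flips 2 -> legal
(2,0): no bracket -> illegal
(2,4): flips 1 -> legal
(2,5): no bracket -> illegal
(3,0): flips 1 -> legal
(4,0): flips 1 -> legal
(4,1): flips 1 -> legal
(4,2): no bracket -> illegal
B mobility = 7
-- W to move --
(0,1): no bracket -> illegal
(0,2): no bracket -> illegal
(0,5): flips 1 -> legal
(1,0): no bracket -> illegal
(1,1): flips 2 -> legal
(1,5): no bracket -> illegal
(2,0): no bracket -> illegal
(2,4): no bracket -> illegal
(2,5): no bracket -> illegal
(3,0): flips 2 -> legal
(3,5): flips 3 -> legal
(4,1): flips 2 -> legal
(4,2): no bracket -> illegal
(4,4): no bracket -> illegal
(4,5): no bracket -> illegal
(5,2): no bracket -> illegal
(5,3): flips 3 -> legal
(5,4): no bracket -> illegal
W mobility = 6

Answer: B=7 W=6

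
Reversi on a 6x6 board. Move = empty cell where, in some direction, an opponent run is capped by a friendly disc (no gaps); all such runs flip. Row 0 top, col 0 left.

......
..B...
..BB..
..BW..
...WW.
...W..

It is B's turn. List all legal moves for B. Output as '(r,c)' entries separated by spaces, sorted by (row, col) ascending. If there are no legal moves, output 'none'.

(2,4): no bracket -> illegal
(3,4): flips 1 -> legal
(3,5): no bracket -> illegal
(4,2): no bracket -> illegal
(4,5): no bracket -> illegal
(5,2): no bracket -> illegal
(5,4): flips 1 -> legal
(5,5): flips 2 -> legal

Answer: (3,4) (5,4) (5,5)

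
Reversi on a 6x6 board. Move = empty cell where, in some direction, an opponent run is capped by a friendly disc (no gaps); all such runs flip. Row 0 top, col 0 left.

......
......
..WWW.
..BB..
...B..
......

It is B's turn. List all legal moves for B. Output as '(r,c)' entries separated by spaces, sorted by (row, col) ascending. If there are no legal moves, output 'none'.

Answer: (1,1) (1,2) (1,3) (1,4) (1,5)

Derivation:
(1,1): flips 1 -> legal
(1,2): flips 1 -> legal
(1,3): flips 1 -> legal
(1,4): flips 1 -> legal
(1,5): flips 1 -> legal
(2,1): no bracket -> illegal
(2,5): no bracket -> illegal
(3,1): no bracket -> illegal
(3,4): no bracket -> illegal
(3,5): no bracket -> illegal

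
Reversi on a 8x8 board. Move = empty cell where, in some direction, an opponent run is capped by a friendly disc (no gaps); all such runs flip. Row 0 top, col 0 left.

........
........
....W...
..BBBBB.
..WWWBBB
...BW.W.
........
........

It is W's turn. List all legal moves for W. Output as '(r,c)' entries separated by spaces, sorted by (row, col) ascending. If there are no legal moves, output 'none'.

Answer: (2,1) (2,2) (2,3) (2,5) (2,6) (2,7) (5,2) (5,7) (6,2) (6,3) (6,4)

Derivation:
(2,1): flips 1 -> legal
(2,2): flips 2 -> legal
(2,3): flips 3 -> legal
(2,5): flips 1 -> legal
(2,6): flips 3 -> legal
(2,7): flips 2 -> legal
(3,1): no bracket -> illegal
(3,7): no bracket -> illegal
(4,1): no bracket -> illegal
(5,2): flips 1 -> legal
(5,5): no bracket -> illegal
(5,7): flips 2 -> legal
(6,2): flips 1 -> legal
(6,3): flips 1 -> legal
(6,4): flips 1 -> legal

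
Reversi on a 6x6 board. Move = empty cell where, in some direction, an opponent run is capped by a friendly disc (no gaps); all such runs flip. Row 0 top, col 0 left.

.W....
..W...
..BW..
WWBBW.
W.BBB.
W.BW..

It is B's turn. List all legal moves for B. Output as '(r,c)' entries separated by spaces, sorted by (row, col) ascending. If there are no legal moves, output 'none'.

Answer: (0,2) (1,3) (1,4) (2,0) (2,4) (2,5) (3,5) (5,4)

Derivation:
(0,0): no bracket -> illegal
(0,2): flips 1 -> legal
(0,3): no bracket -> illegal
(1,0): no bracket -> illegal
(1,1): no bracket -> illegal
(1,3): flips 1 -> legal
(1,4): flips 1 -> legal
(2,0): flips 1 -> legal
(2,1): no bracket -> illegal
(2,4): flips 2 -> legal
(2,5): flips 1 -> legal
(3,5): flips 1 -> legal
(4,1): no bracket -> illegal
(4,5): no bracket -> illegal
(5,1): no bracket -> illegal
(5,4): flips 1 -> legal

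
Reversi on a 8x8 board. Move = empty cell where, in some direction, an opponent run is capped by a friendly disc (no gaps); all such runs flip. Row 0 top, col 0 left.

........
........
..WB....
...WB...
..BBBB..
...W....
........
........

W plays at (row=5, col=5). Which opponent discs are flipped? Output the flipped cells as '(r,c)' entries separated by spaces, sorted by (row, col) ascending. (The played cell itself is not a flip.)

Answer: (4,4)

Derivation:
Dir NW: opp run (4,4) capped by W -> flip
Dir N: opp run (4,5), next='.' -> no flip
Dir NE: first cell '.' (not opp) -> no flip
Dir W: first cell '.' (not opp) -> no flip
Dir E: first cell '.' (not opp) -> no flip
Dir SW: first cell '.' (not opp) -> no flip
Dir S: first cell '.' (not opp) -> no flip
Dir SE: first cell '.' (not opp) -> no flip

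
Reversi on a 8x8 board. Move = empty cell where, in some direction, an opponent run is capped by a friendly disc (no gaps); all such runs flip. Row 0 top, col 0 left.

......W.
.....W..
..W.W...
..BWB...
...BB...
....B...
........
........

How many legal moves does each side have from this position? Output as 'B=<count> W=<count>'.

Answer: B=4 W=6

Derivation:
-- B to move --
(0,4): no bracket -> illegal
(0,5): no bracket -> illegal
(0,7): no bracket -> illegal
(1,1): flips 2 -> legal
(1,2): flips 1 -> legal
(1,3): no bracket -> illegal
(1,4): flips 1 -> legal
(1,6): no bracket -> illegal
(1,7): no bracket -> illegal
(2,1): no bracket -> illegal
(2,3): flips 1 -> legal
(2,5): no bracket -> illegal
(2,6): no bracket -> illegal
(3,1): no bracket -> illegal
(3,5): no bracket -> illegal
(4,2): no bracket -> illegal
B mobility = 4
-- W to move --
(2,1): no bracket -> illegal
(2,3): no bracket -> illegal
(2,5): no bracket -> illegal
(3,1): flips 1 -> legal
(3,5): flips 1 -> legal
(4,1): no bracket -> illegal
(4,2): flips 1 -> legal
(4,5): no bracket -> illegal
(5,2): no bracket -> illegal
(5,3): flips 1 -> legal
(5,5): flips 1 -> legal
(6,3): no bracket -> illegal
(6,4): flips 3 -> legal
(6,5): no bracket -> illegal
W mobility = 6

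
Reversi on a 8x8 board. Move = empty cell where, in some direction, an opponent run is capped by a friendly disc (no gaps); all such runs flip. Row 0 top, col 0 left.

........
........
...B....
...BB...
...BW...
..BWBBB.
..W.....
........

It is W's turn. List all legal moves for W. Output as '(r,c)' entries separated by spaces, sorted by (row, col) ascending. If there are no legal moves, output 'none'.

Answer: (1,3) (2,2) (2,4) (4,2) (5,1) (5,7) (6,4) (6,6)

Derivation:
(1,2): no bracket -> illegal
(1,3): flips 3 -> legal
(1,4): no bracket -> illegal
(2,2): flips 1 -> legal
(2,4): flips 1 -> legal
(2,5): no bracket -> illegal
(3,2): no bracket -> illegal
(3,5): no bracket -> illegal
(4,1): no bracket -> illegal
(4,2): flips 2 -> legal
(4,5): no bracket -> illegal
(4,6): no bracket -> illegal
(4,7): no bracket -> illegal
(5,1): flips 1 -> legal
(5,7): flips 3 -> legal
(6,1): no bracket -> illegal
(6,3): no bracket -> illegal
(6,4): flips 1 -> legal
(6,5): no bracket -> illegal
(6,6): flips 1 -> legal
(6,7): no bracket -> illegal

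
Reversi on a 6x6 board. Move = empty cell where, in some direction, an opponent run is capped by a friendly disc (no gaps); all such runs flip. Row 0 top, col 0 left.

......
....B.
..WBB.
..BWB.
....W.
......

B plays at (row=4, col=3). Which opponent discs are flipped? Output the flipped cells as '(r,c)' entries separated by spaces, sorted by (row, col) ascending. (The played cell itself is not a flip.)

Answer: (3,3)

Derivation:
Dir NW: first cell 'B' (not opp) -> no flip
Dir N: opp run (3,3) capped by B -> flip
Dir NE: first cell 'B' (not opp) -> no flip
Dir W: first cell '.' (not opp) -> no flip
Dir E: opp run (4,4), next='.' -> no flip
Dir SW: first cell '.' (not opp) -> no flip
Dir S: first cell '.' (not opp) -> no flip
Dir SE: first cell '.' (not opp) -> no flip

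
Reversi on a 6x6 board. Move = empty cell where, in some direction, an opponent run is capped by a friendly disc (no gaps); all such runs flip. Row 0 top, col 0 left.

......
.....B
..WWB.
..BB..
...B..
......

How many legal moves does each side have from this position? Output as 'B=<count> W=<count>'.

Answer: B=5 W=5

Derivation:
-- B to move --
(1,1): flips 1 -> legal
(1,2): flips 1 -> legal
(1,3): flips 1 -> legal
(1,4): flips 1 -> legal
(2,1): flips 2 -> legal
(3,1): no bracket -> illegal
(3,4): no bracket -> illegal
B mobility = 5
-- W to move --
(0,4): no bracket -> illegal
(0,5): no bracket -> illegal
(1,3): no bracket -> illegal
(1,4): no bracket -> illegal
(2,1): no bracket -> illegal
(2,5): flips 1 -> legal
(3,1): no bracket -> illegal
(3,4): no bracket -> illegal
(3,5): no bracket -> illegal
(4,1): flips 1 -> legal
(4,2): flips 1 -> legal
(4,4): flips 1 -> legal
(5,2): no bracket -> illegal
(5,3): flips 2 -> legal
(5,4): no bracket -> illegal
W mobility = 5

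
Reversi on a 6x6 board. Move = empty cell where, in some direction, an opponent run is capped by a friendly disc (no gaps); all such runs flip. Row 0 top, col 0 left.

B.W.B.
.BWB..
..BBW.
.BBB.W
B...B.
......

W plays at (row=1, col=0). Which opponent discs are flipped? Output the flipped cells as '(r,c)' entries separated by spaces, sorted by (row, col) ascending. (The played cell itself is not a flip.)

Dir NW: edge -> no flip
Dir N: opp run (0,0), next=edge -> no flip
Dir NE: first cell '.' (not opp) -> no flip
Dir W: edge -> no flip
Dir E: opp run (1,1) capped by W -> flip
Dir SW: edge -> no flip
Dir S: first cell '.' (not opp) -> no flip
Dir SE: first cell '.' (not opp) -> no flip

Answer: (1,1)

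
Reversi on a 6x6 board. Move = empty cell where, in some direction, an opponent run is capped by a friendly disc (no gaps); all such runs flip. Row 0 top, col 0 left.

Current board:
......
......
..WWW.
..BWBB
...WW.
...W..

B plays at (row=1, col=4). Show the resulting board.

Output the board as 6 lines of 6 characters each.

Answer: ......
....B.
..WBB.
..BWBB
...WW.
...W..

Derivation:
Place B at (1,4); scan 8 dirs for brackets.
Dir NW: first cell '.' (not opp) -> no flip
Dir N: first cell '.' (not opp) -> no flip
Dir NE: first cell '.' (not opp) -> no flip
Dir W: first cell '.' (not opp) -> no flip
Dir E: first cell '.' (not opp) -> no flip
Dir SW: opp run (2,3) capped by B -> flip
Dir S: opp run (2,4) capped by B -> flip
Dir SE: first cell '.' (not opp) -> no flip
All flips: (2,3) (2,4)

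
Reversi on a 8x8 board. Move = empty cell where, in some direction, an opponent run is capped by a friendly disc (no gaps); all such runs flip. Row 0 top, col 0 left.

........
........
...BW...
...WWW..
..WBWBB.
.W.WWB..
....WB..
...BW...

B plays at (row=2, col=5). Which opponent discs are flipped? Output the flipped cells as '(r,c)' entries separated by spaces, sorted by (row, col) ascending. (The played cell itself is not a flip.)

Answer: (2,4) (3,4) (3,5)

Derivation:
Dir NW: first cell '.' (not opp) -> no flip
Dir N: first cell '.' (not opp) -> no flip
Dir NE: first cell '.' (not opp) -> no flip
Dir W: opp run (2,4) capped by B -> flip
Dir E: first cell '.' (not opp) -> no flip
Dir SW: opp run (3,4) capped by B -> flip
Dir S: opp run (3,5) capped by B -> flip
Dir SE: first cell '.' (not opp) -> no flip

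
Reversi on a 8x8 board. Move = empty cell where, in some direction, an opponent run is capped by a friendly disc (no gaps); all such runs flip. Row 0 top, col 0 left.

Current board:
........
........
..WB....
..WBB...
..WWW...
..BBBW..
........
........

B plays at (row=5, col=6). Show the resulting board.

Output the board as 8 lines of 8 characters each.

Place B at (5,6); scan 8 dirs for brackets.
Dir NW: first cell '.' (not opp) -> no flip
Dir N: first cell '.' (not opp) -> no flip
Dir NE: first cell '.' (not opp) -> no flip
Dir W: opp run (5,5) capped by B -> flip
Dir E: first cell '.' (not opp) -> no flip
Dir SW: first cell '.' (not opp) -> no flip
Dir S: first cell '.' (not opp) -> no flip
Dir SE: first cell '.' (not opp) -> no flip
All flips: (5,5)

Answer: ........
........
..WB....
..WBB...
..WWW...
..BBBBB.
........
........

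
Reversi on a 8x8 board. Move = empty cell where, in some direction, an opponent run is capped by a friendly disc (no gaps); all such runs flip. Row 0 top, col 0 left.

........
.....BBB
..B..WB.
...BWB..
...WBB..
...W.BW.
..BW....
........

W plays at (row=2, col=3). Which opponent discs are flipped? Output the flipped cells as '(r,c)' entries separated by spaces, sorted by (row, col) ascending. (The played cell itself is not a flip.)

Answer: (3,3)

Derivation:
Dir NW: first cell '.' (not opp) -> no flip
Dir N: first cell '.' (not opp) -> no flip
Dir NE: first cell '.' (not opp) -> no flip
Dir W: opp run (2,2), next='.' -> no flip
Dir E: first cell '.' (not opp) -> no flip
Dir SW: first cell '.' (not opp) -> no flip
Dir S: opp run (3,3) capped by W -> flip
Dir SE: first cell 'W' (not opp) -> no flip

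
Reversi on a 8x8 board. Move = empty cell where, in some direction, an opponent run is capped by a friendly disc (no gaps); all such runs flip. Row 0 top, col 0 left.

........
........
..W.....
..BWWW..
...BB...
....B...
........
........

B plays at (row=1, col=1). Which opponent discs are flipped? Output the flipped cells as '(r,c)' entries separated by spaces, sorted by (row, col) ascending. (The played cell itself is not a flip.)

Dir NW: first cell '.' (not opp) -> no flip
Dir N: first cell '.' (not opp) -> no flip
Dir NE: first cell '.' (not opp) -> no flip
Dir W: first cell '.' (not opp) -> no flip
Dir E: first cell '.' (not opp) -> no flip
Dir SW: first cell '.' (not opp) -> no flip
Dir S: first cell '.' (not opp) -> no flip
Dir SE: opp run (2,2) (3,3) capped by B -> flip

Answer: (2,2) (3,3)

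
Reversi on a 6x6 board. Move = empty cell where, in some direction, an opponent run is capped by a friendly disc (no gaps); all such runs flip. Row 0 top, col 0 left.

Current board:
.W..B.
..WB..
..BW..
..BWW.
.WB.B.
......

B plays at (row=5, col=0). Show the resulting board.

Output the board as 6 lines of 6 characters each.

Answer: .W..B.
..WB..
..BW..
..BWW.
.BB.B.
B.....

Derivation:
Place B at (5,0); scan 8 dirs for brackets.
Dir NW: edge -> no flip
Dir N: first cell '.' (not opp) -> no flip
Dir NE: opp run (4,1) capped by B -> flip
Dir W: edge -> no flip
Dir E: first cell '.' (not opp) -> no flip
Dir SW: edge -> no flip
Dir S: edge -> no flip
Dir SE: edge -> no flip
All flips: (4,1)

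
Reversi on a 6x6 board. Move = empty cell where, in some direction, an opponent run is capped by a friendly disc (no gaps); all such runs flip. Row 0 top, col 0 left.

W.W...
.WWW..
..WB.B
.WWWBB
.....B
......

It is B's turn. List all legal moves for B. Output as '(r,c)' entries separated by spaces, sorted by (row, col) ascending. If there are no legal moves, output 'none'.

(0,1): flips 1 -> legal
(0,3): flips 1 -> legal
(0,4): no bracket -> illegal
(1,0): no bracket -> illegal
(1,4): no bracket -> illegal
(2,0): no bracket -> illegal
(2,1): flips 1 -> legal
(2,4): no bracket -> illegal
(3,0): flips 3 -> legal
(4,0): no bracket -> illegal
(4,1): flips 1 -> legal
(4,2): no bracket -> illegal
(4,3): flips 1 -> legal
(4,4): no bracket -> illegal

Answer: (0,1) (0,3) (2,1) (3,0) (4,1) (4,3)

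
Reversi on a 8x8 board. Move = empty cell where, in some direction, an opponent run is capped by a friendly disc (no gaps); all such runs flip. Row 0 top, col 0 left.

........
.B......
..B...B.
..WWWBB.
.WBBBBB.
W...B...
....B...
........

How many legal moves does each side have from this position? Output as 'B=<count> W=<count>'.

-- B to move --
(2,1): flips 1 -> legal
(2,3): flips 2 -> legal
(2,4): flips 2 -> legal
(2,5): flips 1 -> legal
(3,0): no bracket -> illegal
(3,1): flips 3 -> legal
(4,0): flips 1 -> legal
(5,1): no bracket -> illegal
(5,2): no bracket -> illegal
(6,0): no bracket -> illegal
(6,1): no bracket -> illegal
B mobility = 6
-- W to move --
(0,0): flips 2 -> legal
(0,1): no bracket -> illegal
(0,2): no bracket -> illegal
(1,0): no bracket -> illegal
(1,2): flips 1 -> legal
(1,3): no bracket -> illegal
(1,5): no bracket -> illegal
(1,6): no bracket -> illegal
(1,7): no bracket -> illegal
(2,0): no bracket -> illegal
(2,1): no bracket -> illegal
(2,3): no bracket -> illegal
(2,4): no bracket -> illegal
(2,5): no bracket -> illegal
(2,7): no bracket -> illegal
(3,1): no bracket -> illegal
(3,7): flips 2 -> legal
(4,7): flips 5 -> legal
(5,1): flips 1 -> legal
(5,2): flips 2 -> legal
(5,3): flips 1 -> legal
(5,5): flips 1 -> legal
(5,6): flips 1 -> legal
(5,7): no bracket -> illegal
(6,3): no bracket -> illegal
(6,5): flips 2 -> legal
(7,3): no bracket -> illegal
(7,4): flips 3 -> legal
(7,5): no bracket -> illegal
W mobility = 11

Answer: B=6 W=11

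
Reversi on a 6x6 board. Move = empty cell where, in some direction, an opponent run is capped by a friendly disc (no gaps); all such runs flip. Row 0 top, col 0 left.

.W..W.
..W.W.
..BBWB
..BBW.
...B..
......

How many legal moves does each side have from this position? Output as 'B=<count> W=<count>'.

-- B to move --
(0,0): no bracket -> illegal
(0,2): flips 1 -> legal
(0,3): flips 1 -> legal
(0,5): flips 1 -> legal
(1,0): no bracket -> illegal
(1,1): no bracket -> illegal
(1,3): no bracket -> illegal
(1,5): flips 1 -> legal
(2,1): no bracket -> illegal
(3,5): flips 1 -> legal
(4,4): no bracket -> illegal
(4,5): flips 1 -> legal
B mobility = 6
-- W to move --
(1,1): no bracket -> illegal
(1,3): no bracket -> illegal
(1,5): no bracket -> illegal
(2,1): flips 2 -> legal
(3,1): flips 2 -> legal
(3,5): no bracket -> illegal
(4,1): flips 2 -> legal
(4,2): flips 3 -> legal
(4,4): no bracket -> illegal
(5,2): flips 1 -> legal
(5,3): no bracket -> illegal
(5,4): no bracket -> illegal
W mobility = 5

Answer: B=6 W=5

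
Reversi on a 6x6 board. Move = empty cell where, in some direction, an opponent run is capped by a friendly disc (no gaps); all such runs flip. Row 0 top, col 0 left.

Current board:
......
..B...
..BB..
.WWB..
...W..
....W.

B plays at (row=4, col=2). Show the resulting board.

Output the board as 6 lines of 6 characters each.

Answer: ......
..B...
..BB..
.WBB..
..BW..
....W.

Derivation:
Place B at (4,2); scan 8 dirs for brackets.
Dir NW: opp run (3,1), next='.' -> no flip
Dir N: opp run (3,2) capped by B -> flip
Dir NE: first cell 'B' (not opp) -> no flip
Dir W: first cell '.' (not opp) -> no flip
Dir E: opp run (4,3), next='.' -> no flip
Dir SW: first cell '.' (not opp) -> no flip
Dir S: first cell '.' (not opp) -> no flip
Dir SE: first cell '.' (not opp) -> no flip
All flips: (3,2)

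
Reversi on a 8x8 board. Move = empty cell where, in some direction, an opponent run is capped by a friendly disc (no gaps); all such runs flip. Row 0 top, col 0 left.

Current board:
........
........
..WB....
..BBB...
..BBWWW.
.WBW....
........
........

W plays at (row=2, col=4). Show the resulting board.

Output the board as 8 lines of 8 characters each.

Answer: ........
........
..WWW...
..BWW...
..WBWWW.
.WBW....
........
........

Derivation:
Place W at (2,4); scan 8 dirs for brackets.
Dir NW: first cell '.' (not opp) -> no flip
Dir N: first cell '.' (not opp) -> no flip
Dir NE: first cell '.' (not opp) -> no flip
Dir W: opp run (2,3) capped by W -> flip
Dir E: first cell '.' (not opp) -> no flip
Dir SW: opp run (3,3) (4,2) capped by W -> flip
Dir S: opp run (3,4) capped by W -> flip
Dir SE: first cell '.' (not opp) -> no flip
All flips: (2,3) (3,3) (3,4) (4,2)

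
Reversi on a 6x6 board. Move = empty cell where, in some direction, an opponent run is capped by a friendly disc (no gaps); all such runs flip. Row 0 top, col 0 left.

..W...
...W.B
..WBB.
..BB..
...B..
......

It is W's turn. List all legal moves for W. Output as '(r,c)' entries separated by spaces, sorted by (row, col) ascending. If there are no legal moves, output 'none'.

Answer: (2,5) (3,5) (4,2) (4,4) (5,3)

Derivation:
(0,4): no bracket -> illegal
(0,5): no bracket -> illegal
(1,2): no bracket -> illegal
(1,4): no bracket -> illegal
(2,1): no bracket -> illegal
(2,5): flips 2 -> legal
(3,1): no bracket -> illegal
(3,4): no bracket -> illegal
(3,5): flips 1 -> legal
(4,1): no bracket -> illegal
(4,2): flips 1 -> legal
(4,4): flips 1 -> legal
(5,2): no bracket -> illegal
(5,3): flips 3 -> legal
(5,4): no bracket -> illegal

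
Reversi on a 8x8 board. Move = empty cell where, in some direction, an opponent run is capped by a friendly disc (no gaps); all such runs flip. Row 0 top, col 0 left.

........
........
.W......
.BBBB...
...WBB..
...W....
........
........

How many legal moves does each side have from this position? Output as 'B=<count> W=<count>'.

Answer: B=7 W=5

Derivation:
-- B to move --
(1,0): flips 1 -> legal
(1,1): flips 1 -> legal
(1,2): no bracket -> illegal
(2,0): no bracket -> illegal
(2,2): no bracket -> illegal
(3,0): no bracket -> illegal
(4,2): flips 1 -> legal
(5,2): flips 1 -> legal
(5,4): flips 1 -> legal
(6,2): flips 1 -> legal
(6,3): flips 2 -> legal
(6,4): no bracket -> illegal
B mobility = 7
-- W to move --
(2,0): no bracket -> illegal
(2,2): no bracket -> illegal
(2,3): flips 1 -> legal
(2,4): no bracket -> illegal
(2,5): flips 1 -> legal
(3,0): no bracket -> illegal
(3,5): flips 1 -> legal
(3,6): no bracket -> illegal
(4,0): no bracket -> illegal
(4,1): flips 1 -> legal
(4,2): no bracket -> illegal
(4,6): flips 2 -> legal
(5,4): no bracket -> illegal
(5,5): no bracket -> illegal
(5,6): no bracket -> illegal
W mobility = 5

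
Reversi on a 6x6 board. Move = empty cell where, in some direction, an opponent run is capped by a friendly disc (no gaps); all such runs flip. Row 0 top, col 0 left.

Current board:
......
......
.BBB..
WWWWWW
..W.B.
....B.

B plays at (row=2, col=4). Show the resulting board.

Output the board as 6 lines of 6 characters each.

Answer: ......
......
.BBBB.
WWWWBW
..W.B.
....B.

Derivation:
Place B at (2,4); scan 8 dirs for brackets.
Dir NW: first cell '.' (not opp) -> no flip
Dir N: first cell '.' (not opp) -> no flip
Dir NE: first cell '.' (not opp) -> no flip
Dir W: first cell 'B' (not opp) -> no flip
Dir E: first cell '.' (not opp) -> no flip
Dir SW: opp run (3,3) (4,2), next='.' -> no flip
Dir S: opp run (3,4) capped by B -> flip
Dir SE: opp run (3,5), next=edge -> no flip
All flips: (3,4)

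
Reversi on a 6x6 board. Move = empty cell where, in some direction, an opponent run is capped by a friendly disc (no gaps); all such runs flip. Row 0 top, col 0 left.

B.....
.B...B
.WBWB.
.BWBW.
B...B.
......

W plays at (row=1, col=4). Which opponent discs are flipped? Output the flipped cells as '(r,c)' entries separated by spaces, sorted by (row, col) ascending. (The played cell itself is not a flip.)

Dir NW: first cell '.' (not opp) -> no flip
Dir N: first cell '.' (not opp) -> no flip
Dir NE: first cell '.' (not opp) -> no flip
Dir W: first cell '.' (not opp) -> no flip
Dir E: opp run (1,5), next=edge -> no flip
Dir SW: first cell 'W' (not opp) -> no flip
Dir S: opp run (2,4) capped by W -> flip
Dir SE: first cell '.' (not opp) -> no flip

Answer: (2,4)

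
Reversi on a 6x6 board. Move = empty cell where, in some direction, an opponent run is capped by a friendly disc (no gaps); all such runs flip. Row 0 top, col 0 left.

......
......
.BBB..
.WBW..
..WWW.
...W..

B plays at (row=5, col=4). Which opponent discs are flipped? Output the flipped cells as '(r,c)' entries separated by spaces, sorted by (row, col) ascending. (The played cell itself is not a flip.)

Answer: (4,3)

Derivation:
Dir NW: opp run (4,3) capped by B -> flip
Dir N: opp run (4,4), next='.' -> no flip
Dir NE: first cell '.' (not opp) -> no flip
Dir W: opp run (5,3), next='.' -> no flip
Dir E: first cell '.' (not opp) -> no flip
Dir SW: edge -> no flip
Dir S: edge -> no flip
Dir SE: edge -> no flip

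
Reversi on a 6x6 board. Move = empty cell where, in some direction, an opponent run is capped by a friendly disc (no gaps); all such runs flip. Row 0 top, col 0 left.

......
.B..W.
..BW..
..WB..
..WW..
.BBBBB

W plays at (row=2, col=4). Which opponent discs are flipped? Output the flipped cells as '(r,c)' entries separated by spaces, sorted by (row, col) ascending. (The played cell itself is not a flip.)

Dir NW: first cell '.' (not opp) -> no flip
Dir N: first cell 'W' (not opp) -> no flip
Dir NE: first cell '.' (not opp) -> no flip
Dir W: first cell 'W' (not opp) -> no flip
Dir E: first cell '.' (not opp) -> no flip
Dir SW: opp run (3,3) capped by W -> flip
Dir S: first cell '.' (not opp) -> no flip
Dir SE: first cell '.' (not opp) -> no flip

Answer: (3,3)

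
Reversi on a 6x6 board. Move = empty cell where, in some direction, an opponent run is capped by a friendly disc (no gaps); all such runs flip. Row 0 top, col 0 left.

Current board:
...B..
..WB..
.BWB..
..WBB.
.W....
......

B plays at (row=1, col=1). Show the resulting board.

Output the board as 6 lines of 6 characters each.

Answer: ...B..
.BBB..
.BBB..
..WBB.
.W....
......

Derivation:
Place B at (1,1); scan 8 dirs for brackets.
Dir NW: first cell '.' (not opp) -> no flip
Dir N: first cell '.' (not opp) -> no flip
Dir NE: first cell '.' (not opp) -> no flip
Dir W: first cell '.' (not opp) -> no flip
Dir E: opp run (1,2) capped by B -> flip
Dir SW: first cell '.' (not opp) -> no flip
Dir S: first cell 'B' (not opp) -> no flip
Dir SE: opp run (2,2) capped by B -> flip
All flips: (1,2) (2,2)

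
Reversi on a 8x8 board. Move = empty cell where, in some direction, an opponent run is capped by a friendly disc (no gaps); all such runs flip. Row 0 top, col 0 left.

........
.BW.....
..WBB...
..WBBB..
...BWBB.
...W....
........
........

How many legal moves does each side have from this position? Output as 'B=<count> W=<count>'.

-- B to move --
(0,1): flips 1 -> legal
(0,2): no bracket -> illegal
(0,3): no bracket -> illegal
(1,3): flips 1 -> legal
(2,1): flips 2 -> legal
(3,1): flips 1 -> legal
(4,1): flips 1 -> legal
(4,2): no bracket -> illegal
(5,2): no bracket -> illegal
(5,4): flips 1 -> legal
(5,5): flips 1 -> legal
(6,2): flips 2 -> legal
(6,3): flips 1 -> legal
(6,4): no bracket -> illegal
B mobility = 9
-- W to move --
(0,0): flips 1 -> legal
(0,1): no bracket -> illegal
(0,2): no bracket -> illegal
(1,0): flips 1 -> legal
(1,3): flips 3 -> legal
(1,4): flips 3 -> legal
(1,5): no bracket -> illegal
(2,0): no bracket -> illegal
(2,1): no bracket -> illegal
(2,5): flips 2 -> legal
(2,6): flips 1 -> legal
(3,6): flips 3 -> legal
(3,7): no bracket -> illegal
(4,2): flips 1 -> legal
(4,7): flips 2 -> legal
(5,2): no bracket -> illegal
(5,4): flips 1 -> legal
(5,5): no bracket -> illegal
(5,6): flips 3 -> legal
(5,7): no bracket -> illegal
W mobility = 11

Answer: B=9 W=11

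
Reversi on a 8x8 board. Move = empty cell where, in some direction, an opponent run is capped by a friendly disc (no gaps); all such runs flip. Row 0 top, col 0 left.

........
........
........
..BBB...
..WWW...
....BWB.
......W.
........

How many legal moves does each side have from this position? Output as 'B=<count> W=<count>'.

-- B to move --
(3,1): no bracket -> illegal
(3,5): no bracket -> illegal
(4,1): no bracket -> illegal
(4,5): no bracket -> illegal
(4,6): no bracket -> illegal
(5,1): flips 1 -> legal
(5,2): flips 2 -> legal
(5,3): flips 1 -> legal
(5,7): no bracket -> illegal
(6,4): no bracket -> illegal
(6,5): no bracket -> illegal
(6,7): no bracket -> illegal
(7,5): no bracket -> illegal
(7,6): flips 1 -> legal
(7,7): flips 3 -> legal
B mobility = 5
-- W to move --
(2,1): flips 1 -> legal
(2,2): flips 2 -> legal
(2,3): flips 1 -> legal
(2,4): flips 2 -> legal
(2,5): flips 1 -> legal
(3,1): no bracket -> illegal
(3,5): no bracket -> illegal
(4,1): no bracket -> illegal
(4,5): no bracket -> illegal
(4,6): flips 1 -> legal
(4,7): no bracket -> illegal
(5,3): flips 1 -> legal
(5,7): flips 1 -> legal
(6,3): no bracket -> illegal
(6,4): flips 1 -> legal
(6,5): flips 1 -> legal
(6,7): no bracket -> illegal
W mobility = 10

Answer: B=5 W=10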